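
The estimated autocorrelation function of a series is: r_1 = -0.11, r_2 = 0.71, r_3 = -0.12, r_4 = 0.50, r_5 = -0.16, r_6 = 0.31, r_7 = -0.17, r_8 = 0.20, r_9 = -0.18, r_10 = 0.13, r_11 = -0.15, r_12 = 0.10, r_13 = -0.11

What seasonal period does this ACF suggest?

The largest autocorrelation is r_2 = 0.71, with weaker echoes at lags 4 (0.50), 6 (0.31) and 8 (0.20); the remaining lags stay at or below 0.13.
The dominant spike at lag 2 indicates a seasonal period of 2.

2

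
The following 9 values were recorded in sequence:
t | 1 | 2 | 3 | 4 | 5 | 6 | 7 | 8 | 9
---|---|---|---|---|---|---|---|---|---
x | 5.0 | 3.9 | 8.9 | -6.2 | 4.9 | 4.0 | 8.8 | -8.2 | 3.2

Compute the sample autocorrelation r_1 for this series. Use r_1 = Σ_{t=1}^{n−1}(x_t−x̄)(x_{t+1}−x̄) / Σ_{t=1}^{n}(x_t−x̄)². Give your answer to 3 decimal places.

-0.438

Mean x̄ = (5.0 + 3.9 + 8.9 − 6.2 + 4.9 + 4.0 + 8.8 − 8.2 + 3.2)/9 = 2.7000
Numerator Σ_{t=1}^{8}(x_t−x̄)(x_{t+1}−x̄) = -125.7100
Denominator Σ(x_t−x̄)² = 287.1800
r_1 = -125.7100 / 287.1800 = -0.438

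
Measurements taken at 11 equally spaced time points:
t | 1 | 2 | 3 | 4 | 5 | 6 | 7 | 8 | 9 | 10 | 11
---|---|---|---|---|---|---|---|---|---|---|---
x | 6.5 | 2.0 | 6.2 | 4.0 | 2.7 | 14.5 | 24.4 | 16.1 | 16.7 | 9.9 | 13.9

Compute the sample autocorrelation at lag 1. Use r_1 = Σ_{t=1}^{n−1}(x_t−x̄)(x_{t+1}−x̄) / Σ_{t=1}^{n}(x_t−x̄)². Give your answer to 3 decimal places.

Mean x̄ = (6.5 + 2.0 + 6.2 + 4.0 + 2.7 + 14.5 + 24.4 + 16.1 + 16.7 + 9.9 + 13.9)/11 = 10.6273
Numerator Σ_{t=1}^{10}(x_t−x̄)(x_{t+1}−x̄) = 280.1293
Denominator Σ(x_t−x̄)² = 500.5818
r_1 = 280.1293 / 500.5818 = 0.560

0.560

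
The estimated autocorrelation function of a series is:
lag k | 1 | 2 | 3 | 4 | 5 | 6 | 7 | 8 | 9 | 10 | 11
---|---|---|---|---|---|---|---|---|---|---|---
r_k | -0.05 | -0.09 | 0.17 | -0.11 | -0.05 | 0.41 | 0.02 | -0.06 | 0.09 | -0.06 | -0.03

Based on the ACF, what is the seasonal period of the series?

The largest autocorrelation is r_6 = 0.41; the remaining lags stay at or below 0.17.
The dominant spike at lag 6 indicates a seasonal period of 6.

6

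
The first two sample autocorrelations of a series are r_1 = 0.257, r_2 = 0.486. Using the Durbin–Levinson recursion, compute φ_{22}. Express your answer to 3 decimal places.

0.450

φ_{22} = (r_2 − r_1²) / (1 − r_1²)
r_1² = (0.257)² = 0.066049
Numerator = 0.486 − 0.0660 = 0.4200; denominator = 1 − 0.0660 = 0.9340
φ_{22} = 0.4200 / 0.9340 = 0.450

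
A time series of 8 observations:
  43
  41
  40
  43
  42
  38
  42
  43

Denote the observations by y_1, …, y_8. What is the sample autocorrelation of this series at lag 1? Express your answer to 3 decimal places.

Mean ȳ = (43 + 41 + 40 + 43 + 42 + 38 + 42 + 43)/8 = 41.5000
Deviations from mean: 1.5000, -0.5000, -1.5000, 1.5000, 0.5000, -3.5000, 0.5000, 1.5000
Σ(y_t−ȳ)(y_{t+1}−ȳ) = (-0.7500) + (0.7500) + (-2.2500) + (0.7500) + (-1.7500) + (-1.7500) + (0.7500) = -4.2500
Denominator Σ(y_t−ȳ)² = 22.0000
r_1 = -4.2500 / 22.0000 = -0.193

-0.193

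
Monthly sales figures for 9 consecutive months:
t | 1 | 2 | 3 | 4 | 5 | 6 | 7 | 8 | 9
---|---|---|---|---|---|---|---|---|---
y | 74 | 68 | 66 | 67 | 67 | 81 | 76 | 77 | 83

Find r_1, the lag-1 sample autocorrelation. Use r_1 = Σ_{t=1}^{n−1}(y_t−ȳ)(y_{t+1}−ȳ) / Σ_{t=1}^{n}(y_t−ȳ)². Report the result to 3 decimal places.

0.411

Mean ȳ = (74 + 68 + 66 + 67 + 67 + 81 + 76 + 77 + 83)/9 = 73.2222
Numerator Σ_{t=1}^{8}(y_t−ȳ)(y_{t+1}−ȳ) = 137.9506
Denominator Σ(y_t−ȳ)² = 335.5556
r_1 = 137.9506 / 335.5556 = 0.411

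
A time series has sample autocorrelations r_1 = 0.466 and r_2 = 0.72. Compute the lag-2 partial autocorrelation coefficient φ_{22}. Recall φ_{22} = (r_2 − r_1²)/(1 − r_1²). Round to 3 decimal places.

0.642

φ_{22} = (r_2 − r_1²) / (1 − r_1²)
r_1² = (0.466)² = 0.217156
Numerator = 0.72 − 0.2172 = 0.5028; denominator = 1 − 0.2172 = 0.7828
φ_{22} = 0.5028 / 0.7828 = 0.642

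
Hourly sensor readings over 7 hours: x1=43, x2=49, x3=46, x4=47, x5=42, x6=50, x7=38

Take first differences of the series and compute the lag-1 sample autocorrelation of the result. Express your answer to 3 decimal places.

First differences Δx: 6, -3, 1, -5, 8, -12
Mean of differences = -0.8333
Numerator Σ(Δx_t−Δx̄)(Δx_{t+1}−Δx̄) = -161.8611
Denominator Σ(Δx_t−Δx̄)² = 274.8333
r_1(Δx) = -161.8611 / 274.8333 = -0.589

-0.589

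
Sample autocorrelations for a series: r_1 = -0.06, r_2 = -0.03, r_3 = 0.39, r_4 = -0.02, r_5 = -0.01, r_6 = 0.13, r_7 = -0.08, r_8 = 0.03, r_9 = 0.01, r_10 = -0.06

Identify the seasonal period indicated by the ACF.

The largest autocorrelation is r_3 = 0.39; the remaining lags stay at or below 0.13.
The dominant spike at lag 3 indicates a seasonal period of 3.

3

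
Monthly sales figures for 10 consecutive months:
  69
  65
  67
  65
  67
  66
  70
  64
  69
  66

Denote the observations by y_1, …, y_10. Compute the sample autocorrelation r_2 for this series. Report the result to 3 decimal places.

Mean ȳ = (69 + 65 + 67 + 65 + 67 + 66 + 70 + 64 + 69 + 66)/10 = 66.8000
Numerator Σ_{t=1}^{8}(y_t−ȳ)(y_{t+2}−ȳ) = 17.3200
Denominator Σ(y_t−ȳ)² = 35.6000
r_2 = 17.3200 / 35.6000 = 0.487

0.487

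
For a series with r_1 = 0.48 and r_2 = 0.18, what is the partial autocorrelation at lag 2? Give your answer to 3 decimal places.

-0.065

φ_{22} = (r_2 − r_1²) / (1 − r_1²)
r_1² = (0.48)² = 0.2304
Numerator = 0.18 − 0.2304 = -0.0504; denominator = 1 − 0.2304 = 0.7696
φ_{22} = -0.0504 / 0.7696 = -0.065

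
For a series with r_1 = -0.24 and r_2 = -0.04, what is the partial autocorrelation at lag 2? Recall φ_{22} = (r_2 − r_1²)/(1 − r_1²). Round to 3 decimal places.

-0.104

φ_{22} = (r_2 − r_1²) / (1 − r_1²)
r_1² = (-0.24)² = 0.0576
Numerator = -0.04 − 0.0576 = -0.0976; denominator = 1 − 0.0576 = 0.9424
φ_{22} = -0.0976 / 0.9424 = -0.104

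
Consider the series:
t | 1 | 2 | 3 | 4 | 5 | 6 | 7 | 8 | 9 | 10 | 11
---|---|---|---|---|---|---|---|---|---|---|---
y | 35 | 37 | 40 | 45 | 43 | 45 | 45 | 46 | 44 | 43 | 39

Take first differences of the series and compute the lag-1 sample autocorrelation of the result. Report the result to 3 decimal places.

0.127

First differences Δy: 2, 3, 5, -2, 2, 0, 1, -2, -1, -4
Mean of differences = 0.4000
Numerator Σ(Δy_t−Δȳ)(Δy_{t+1}−Δȳ) = 8.4400
Denominator Σ(Δy_t−Δȳ)² = 66.4000
r_1(Δy) = 8.4400 / 66.4000 = 0.127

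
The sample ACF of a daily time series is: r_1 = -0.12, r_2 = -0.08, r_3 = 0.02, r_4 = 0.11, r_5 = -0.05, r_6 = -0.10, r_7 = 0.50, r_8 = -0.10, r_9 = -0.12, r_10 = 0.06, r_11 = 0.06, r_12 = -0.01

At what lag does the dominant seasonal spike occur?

The largest autocorrelation is r_7 = 0.50; the remaining lags stay at or below 0.11.
The dominant spike at lag 7 indicates a seasonal period of 7.

7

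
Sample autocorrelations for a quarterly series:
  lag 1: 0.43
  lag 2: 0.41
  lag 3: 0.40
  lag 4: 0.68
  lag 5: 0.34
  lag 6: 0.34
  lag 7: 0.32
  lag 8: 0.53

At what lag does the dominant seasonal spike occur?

4

The largest autocorrelation is r_4 = 0.68, with a weaker echo at lag 8 (0.53); the remaining lags stay at or below 0.43. The elevated value at lag 1 (0.43), dropping to 0.41 at lag 2, reflects decaying short-term dependence rather than seasonality.
The dominant spike at lag 4 indicates a seasonal period of 4.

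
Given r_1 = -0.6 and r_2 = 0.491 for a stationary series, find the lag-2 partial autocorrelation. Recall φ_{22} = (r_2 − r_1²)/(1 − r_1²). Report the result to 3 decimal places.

0.205

φ_{22} = (r_2 − r_1²) / (1 − r_1²)
r_1² = (-0.6)² = 0.36
Numerator = 0.491 − 0.3600 = 0.1310; denominator = 1 − 0.3600 = 0.6400
φ_{22} = 0.1310 / 0.6400 = 0.205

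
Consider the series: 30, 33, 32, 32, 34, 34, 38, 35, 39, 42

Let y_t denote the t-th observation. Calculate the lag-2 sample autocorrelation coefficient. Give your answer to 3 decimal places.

0.289

Mean ȳ = (30 + 33 + 32 + 32 + 34 + 34 + 38 + 35 + 39 + 42)/10 = 34.9000
Numerator Σ_{t=1}^{8}(y_t−ȳ)(y_{t+2}−ȳ) = 35.4800
Denominator Σ(y_t−ȳ)² = 122.9000
r_2 = 35.4800 / 122.9000 = 0.289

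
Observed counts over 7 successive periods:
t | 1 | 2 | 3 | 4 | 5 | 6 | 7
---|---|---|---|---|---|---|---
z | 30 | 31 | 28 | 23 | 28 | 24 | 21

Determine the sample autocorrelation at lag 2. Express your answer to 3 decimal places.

-0.091

Mean z̄ = (30 + 31 + 28 + 23 + 28 + 24 + 21)/7 = 26.4286
Numerator Σ_{t=1}^{5}(z_t−z̄)(z_{t+2}−z̄) = -7.7959
Denominator Σ(z_t−z̄)² = 85.7143
r_2 = -7.7959 / 85.7143 = -0.091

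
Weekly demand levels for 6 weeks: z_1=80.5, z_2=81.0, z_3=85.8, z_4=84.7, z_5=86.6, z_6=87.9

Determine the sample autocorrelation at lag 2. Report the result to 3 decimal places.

Mean z̄ = (80.5 + 81.0 + 85.8 + 84.7 + 86.6 + 87.9)/6 = 84.4167
Σ(z_t−z̄)(z_{t+2}−z̄) = (-5.4181) + (-0.9681) + (3.0203) + (0.9869) = -2.3789
Denominator Σ(z_t−z̄)² = 45.9083
r_2 = -2.3789 / 45.9083 = -0.052

-0.052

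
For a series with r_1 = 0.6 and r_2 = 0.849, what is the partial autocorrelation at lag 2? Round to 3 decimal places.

0.764

φ_{22} = (r_2 − r_1²) / (1 − r_1²)
r_1² = (0.6)² = 0.36
Numerator = 0.849 − 0.3600 = 0.4890; denominator = 1 − 0.3600 = 0.6400
φ_{22} = 0.4890 / 0.6400 = 0.764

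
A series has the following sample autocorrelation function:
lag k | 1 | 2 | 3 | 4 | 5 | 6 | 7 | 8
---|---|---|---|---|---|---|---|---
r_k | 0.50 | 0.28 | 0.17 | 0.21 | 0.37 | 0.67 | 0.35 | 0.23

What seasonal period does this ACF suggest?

6

The largest autocorrelation is r_6 = 0.67; the remaining lags stay at or below 0.50. The elevated value at lag 1 (0.50), dropping to 0.28 at lag 2, reflects decaying short-term dependence rather than seasonality.
The dominant spike at lag 6 indicates a seasonal period of 6.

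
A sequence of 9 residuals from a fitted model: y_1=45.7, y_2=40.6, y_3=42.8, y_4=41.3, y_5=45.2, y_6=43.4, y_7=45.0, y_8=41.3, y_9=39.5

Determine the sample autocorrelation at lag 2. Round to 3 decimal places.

Mean ȳ = (45.7 + 40.6 + 42.8 + 41.3 + 45.2 + 43.4 + 45.0 + 41.3 + 39.5)/9 = 42.7556
Numerator Σ_{t=1}^{7}(y_t−ȳ)(y_{t+2}−ȳ) = -0.3195
Denominator Σ(y_t−ȳ)² = 39.5822
r_2 = -0.3195 / 39.5822 = -0.008

-0.008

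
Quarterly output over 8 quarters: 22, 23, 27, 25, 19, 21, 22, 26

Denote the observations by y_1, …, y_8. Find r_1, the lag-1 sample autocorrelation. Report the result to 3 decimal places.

Mean ȳ = (22 + 23 + 27 + 25 + 19 + 21 + 22 + 26)/8 = 23.1250
Deviations from mean: -1.1250, -0.1250, 3.8750, 1.8750, -4.1250, -2.1250, -1.1250, 2.8750
Σ(y_t−ȳ)(y_{t+1}−ȳ) = (0.1406) + (-0.4844) + (7.2656) + (-7.7344) + (8.7656) + (2.3906) + (-3.2344) = 7.1094
Denominator Σ(y_t−ȳ)² = 50.8750
r_1 = 7.1094 / 50.8750 = 0.140

0.140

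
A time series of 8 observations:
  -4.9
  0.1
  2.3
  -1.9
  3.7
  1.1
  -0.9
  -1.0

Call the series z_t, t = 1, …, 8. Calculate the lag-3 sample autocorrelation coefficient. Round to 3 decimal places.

0.212

Mean z̄ = (-4.9 + 0.1 + 2.3 − 1.9 + 3.7 + 1.1 − 0.9 − 1.0)/8 = -0.1875
Deviations from mean: -4.7125, 0.2875, 2.4875, -1.7125, 3.8875, 1.2875, -0.7125, -0.8125
Σ(z_t−z̄)(z_{t+3}−z̄) = (8.0702) + (1.1177) + (3.2027) + (1.2202) + (-3.1586) = 10.4520
Denominator Σ(z_t−z̄)² = 49.3488
r_3 = 10.4520 / 49.3488 = 0.212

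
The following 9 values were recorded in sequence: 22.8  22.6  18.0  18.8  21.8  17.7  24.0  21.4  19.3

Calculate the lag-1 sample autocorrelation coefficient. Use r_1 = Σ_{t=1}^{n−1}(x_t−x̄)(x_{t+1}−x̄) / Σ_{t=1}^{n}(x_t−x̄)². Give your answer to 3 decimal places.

-0.235

Mean x̄ = (22.8 + 22.6 + 18.0 + 18.8 + 21.8 + 17.7 + 24.0 + 21.4 + 19.3)/9 = 20.7111
Numerator Σ_{t=1}^{8}(x_t−x̄)(x_{t+1}−x̄) = -9.9635
Denominator Σ(x_t−x̄)² = 42.4689
r_1 = -9.9635 / 42.4689 = -0.235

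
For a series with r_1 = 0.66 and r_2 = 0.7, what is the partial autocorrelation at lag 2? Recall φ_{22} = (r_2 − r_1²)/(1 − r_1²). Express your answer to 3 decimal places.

0.468

φ_{22} = (r_2 − r_1²) / (1 − r_1²)
r_1² = (0.66)² = 0.4356
Numerator = 0.7 − 0.4356 = 0.2644; denominator = 1 − 0.4356 = 0.5644
φ_{22} = 0.2644 / 0.5644 = 0.468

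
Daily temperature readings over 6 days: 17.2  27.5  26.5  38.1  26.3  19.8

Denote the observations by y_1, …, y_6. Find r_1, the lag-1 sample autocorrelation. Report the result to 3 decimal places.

-0.012

Mean ȳ = (17.2 + 27.5 + 26.5 + 38.1 + 26.3 + 19.8)/6 = 25.9000
Deviations from mean: -8.7000, 1.6000, 0.6000, 12.2000, 0.4000, -6.1000
Numerator Σ_{t=1}^{5}(y_t−ȳ)(y_{t+1}−ȳ) = -3.2000
Denominator Σ(y_t−ȳ)² = 264.8200
r_1 = -3.2000 / 264.8200 = -0.012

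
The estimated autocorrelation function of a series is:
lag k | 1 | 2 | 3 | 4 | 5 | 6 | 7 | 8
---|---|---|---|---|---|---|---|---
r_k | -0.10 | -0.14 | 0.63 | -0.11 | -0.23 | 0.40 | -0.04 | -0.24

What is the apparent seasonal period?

3

The largest autocorrelation is r_3 = 0.63, with a weaker echo at lag 6 (0.40); the remaining lags stay at or below -0.04.
The dominant spike at lag 3 indicates a seasonal period of 3.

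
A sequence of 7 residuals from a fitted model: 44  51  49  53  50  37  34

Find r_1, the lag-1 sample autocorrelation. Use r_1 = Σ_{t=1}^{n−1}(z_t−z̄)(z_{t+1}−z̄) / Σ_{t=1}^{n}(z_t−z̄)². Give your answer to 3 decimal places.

Mean z̄ = (44 + 51 + 49 + 53 + 50 + 37 + 34)/7 = 45.4286
Σ(z_t−z̄)(z_{t+1}−z̄) = (-7.9592) + (19.8980) + (27.0408) + (34.6122) + (-38.5306) + (96.3265) = 131.3878
Denominator Σ(z_t−z̄)² = 325.7143
r_1 = 131.3878 / 325.7143 = 0.403

0.403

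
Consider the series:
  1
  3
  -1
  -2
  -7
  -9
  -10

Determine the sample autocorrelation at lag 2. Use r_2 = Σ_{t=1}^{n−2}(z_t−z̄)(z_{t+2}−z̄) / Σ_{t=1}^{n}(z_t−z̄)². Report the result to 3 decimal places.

0.172

Mean z̄ = (1 + 3 − 1 − 2 − 7 − 9 − 10)/7 = -3.5714
Deviations from mean: 4.5714, 6.5714, 2.5714, 1.5714, -3.4286, -5.4286, -6.4286
Σ(z_t−z̄)(z_{t+2}−z̄) = (11.7551) + (10.3265) + (-8.8163) + (-8.5306) + (22.0408) = 26.7755
Denominator Σ(z_t−z̄)² = 155.7143
r_2 = 26.7755 / 155.7143 = 0.172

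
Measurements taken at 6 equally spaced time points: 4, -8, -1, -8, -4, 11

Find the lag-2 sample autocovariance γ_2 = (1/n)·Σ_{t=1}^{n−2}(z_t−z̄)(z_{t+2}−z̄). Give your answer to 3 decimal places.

Mean z̄ = (4 − 8 − 1 − 8 − 4 + 11)/6 = -1.0000
Deviations: 5.0000, -7.0000, 0.0000, -7.0000, -3.0000, 12.0000
Σ_{t=1}^{4}(z_t−z̄)(z_{t+2}−z̄) = -35.0000
γ_2 = -35.0000 / 6 = -5.833

-5.833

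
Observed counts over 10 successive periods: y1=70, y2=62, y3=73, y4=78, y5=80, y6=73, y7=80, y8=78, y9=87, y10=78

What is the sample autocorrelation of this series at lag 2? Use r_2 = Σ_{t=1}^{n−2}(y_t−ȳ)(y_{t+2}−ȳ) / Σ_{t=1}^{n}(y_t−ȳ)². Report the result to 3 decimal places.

Mean ȳ = (70 + 62 + 73 + 78 + 80 + 73 + 80 + 78 + 87 + 78)/10 = 75.9000
Numerator Σ_{t=1}^{8}(y_t−ȳ)(y_{t+2}−ȳ) = 30.5800
Denominator Σ(y_t−ȳ)² = 414.9000
r_2 = 30.5800 / 414.9000 = 0.074

0.074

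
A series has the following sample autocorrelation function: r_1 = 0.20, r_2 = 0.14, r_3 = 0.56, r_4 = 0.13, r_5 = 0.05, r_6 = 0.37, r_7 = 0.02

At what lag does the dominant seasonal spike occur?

3

The largest autocorrelation is r_3 = 0.56, with a weaker echo at lag 6 (0.37); the remaining lags stay at or below 0.20. The elevated value at lag 1 (0.20), dropping to 0.14 at lag 2, reflects decaying short-term dependence rather than seasonality.
The dominant spike at lag 3 indicates a seasonal period of 3.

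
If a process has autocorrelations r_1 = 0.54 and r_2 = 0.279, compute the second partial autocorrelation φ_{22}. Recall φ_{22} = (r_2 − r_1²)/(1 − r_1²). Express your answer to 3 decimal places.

φ_{22} = (r_2 − r_1²) / (1 − r_1²)
r_1² = (0.54)² = 0.2916
Numerator = 0.279 − 0.2916 = -0.0126; denominator = 1 − 0.2916 = 0.7084
φ_{22} = -0.0126 / 0.7084 = -0.018

-0.018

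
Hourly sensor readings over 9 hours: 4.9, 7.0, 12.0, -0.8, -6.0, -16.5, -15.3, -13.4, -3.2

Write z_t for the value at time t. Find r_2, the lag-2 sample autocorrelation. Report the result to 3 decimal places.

0.285

Mean z̄ = (4.9 + 7.0 + 12.0 − 0.8 − 6.0 − 16.5 − 15.3 − 13.4 − 3.2)/9 = -3.4778
Σ(z_t−z̄)(z_{t+2}−z̄) = (129.6694) + (28.0572) + (-39.0384) + (-34.8706) + (29.8183) + (129.2094) + (-3.2840) = 239.5612
Denominator Σ(z_t−z̄)² = 840.9356
r_2 = 239.5612 / 840.9356 = 0.285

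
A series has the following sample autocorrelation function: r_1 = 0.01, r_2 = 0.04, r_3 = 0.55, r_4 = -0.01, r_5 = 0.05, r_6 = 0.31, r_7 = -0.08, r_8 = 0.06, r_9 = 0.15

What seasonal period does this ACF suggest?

The largest autocorrelation is r_3 = 0.55, with weaker echoes at lags 6 (0.31) and 9 (0.15); the remaining lags stay at or below 0.06.
The dominant spike at lag 3 indicates a seasonal period of 3.

3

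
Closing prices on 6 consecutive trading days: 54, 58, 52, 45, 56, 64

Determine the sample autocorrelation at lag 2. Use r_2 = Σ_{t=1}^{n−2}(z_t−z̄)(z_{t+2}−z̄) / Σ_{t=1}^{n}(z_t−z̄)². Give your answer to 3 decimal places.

Mean z̄ = (54 + 58 + 52 + 45 + 56 + 64)/6 = 54.8333
Deviations from mean: -0.8333, 3.1667, -2.8333, -9.8333, 1.1667, 9.1667
Numerator Σ_{t=1}^{4}(z_t−z̄)(z_{t+2}−z̄) = -122.2222
Denominator Σ(z_t−z̄)² = 200.8333
r_2 = -122.2222 / 200.8333 = -0.609

-0.609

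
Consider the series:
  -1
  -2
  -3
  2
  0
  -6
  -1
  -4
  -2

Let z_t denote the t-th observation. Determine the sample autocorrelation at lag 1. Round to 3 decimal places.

Mean z̄ = (-1 − 2 − 3 + 2 + 0 − 6 − 1 − 4 − 2)/9 = -1.8889
Numerator Σ_{t=1}^{8}(z_t−z̄)(z_{t+1}−z̄) = -10.0123
Denominator Σ(z_t−z̄)² = 42.8889
r_1 = -10.0123 / 42.8889 = -0.233

-0.233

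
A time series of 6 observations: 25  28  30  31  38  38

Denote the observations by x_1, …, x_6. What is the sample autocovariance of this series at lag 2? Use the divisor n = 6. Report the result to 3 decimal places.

Mean x̄ = (25 + 28 + 30 + 31 + 38 + 38)/6 = 31.6667
Σ_{t=1}^{4}(x_t−x̄)(x_{t+2}−x̄) = -1.2222
γ_2 = -1.2222 / 6 = -0.204

-0.204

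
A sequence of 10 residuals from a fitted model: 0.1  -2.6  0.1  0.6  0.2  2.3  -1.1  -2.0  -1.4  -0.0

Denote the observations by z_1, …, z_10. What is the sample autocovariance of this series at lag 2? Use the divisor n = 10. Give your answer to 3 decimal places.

-0.368

Mean z̄ = (0.1 − 2.6 + 0.1 + 0.6 + 0.2 + 2.3 − 1.1 − 2.0 − 1.4 − 0.0)/10 = -0.3800
Σ_{t=1}^{8}(z_t−z̄)(z_{t+2}−z̄) = -3.6808
γ_2 = -3.6808 / 10 = -0.368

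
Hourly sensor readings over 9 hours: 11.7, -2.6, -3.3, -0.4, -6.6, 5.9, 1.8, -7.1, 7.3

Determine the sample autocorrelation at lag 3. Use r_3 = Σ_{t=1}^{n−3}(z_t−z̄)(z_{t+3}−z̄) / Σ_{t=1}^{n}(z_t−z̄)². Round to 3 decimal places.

0.243

Mean z̄ = (11.7 − 2.6 − 3.3 − 0.4 − 6.6 + 5.9 + 1.8 − 7.1 + 7.3)/9 = 0.7444
Σ(z_t−z̄)(z_{t+3}−z̄) = (-12.5380) + (24.5631) + (-20.8514) + (-1.2080) + (57.6131) + (33.7975) = 81.3763
Denominator Σ(z_t−z̄)² = 335.0222
r_3 = 81.3763 / 335.0222 = 0.243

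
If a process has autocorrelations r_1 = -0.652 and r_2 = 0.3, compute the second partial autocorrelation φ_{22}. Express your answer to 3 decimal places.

φ_{22} = (r_2 − r_1²) / (1 − r_1²)
r_1² = (-0.652)² = 0.425104
Numerator = 0.3 − 0.4251 = -0.1251; denominator = 1 − 0.4251 = 0.5749
φ_{22} = -0.1251 / 0.5749 = -0.218

-0.218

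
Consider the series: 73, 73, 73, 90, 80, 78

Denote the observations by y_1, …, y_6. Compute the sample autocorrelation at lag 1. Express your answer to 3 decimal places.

Mean ȳ = (73 + 73 + 73 + 90 + 80 + 78)/6 = 77.8333
Deviations from mean: -4.8333, -4.8333, -4.8333, 12.1667, 2.1667, 0.1667
Numerator Σ_{t=1}^{5}(y_t−ȳ)(y_{t+1}−ȳ) = 14.6389
Denominator Σ(y_t−ȳ)² = 222.8333
r_1 = 14.6389 / 222.8333 = 0.066

0.066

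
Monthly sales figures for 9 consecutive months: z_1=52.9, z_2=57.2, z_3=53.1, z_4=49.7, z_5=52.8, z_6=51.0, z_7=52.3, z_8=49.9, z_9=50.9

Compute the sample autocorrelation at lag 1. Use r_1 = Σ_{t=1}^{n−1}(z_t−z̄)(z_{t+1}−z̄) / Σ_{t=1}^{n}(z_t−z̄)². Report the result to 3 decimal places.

0.149

Mean z̄ = (52.9 + 57.2 + 53.1 + 49.7 + 52.8 + 51.0 + 52.3 + 49.9 + 50.9)/9 = 52.2000
Numerator Σ_{t=1}^{8}(z_t−z̄)(z_{t+1}−z̄) = 6.1700
Denominator Σ(z_t−z̄)² = 41.3400
r_1 = 6.1700 / 41.3400 = 0.149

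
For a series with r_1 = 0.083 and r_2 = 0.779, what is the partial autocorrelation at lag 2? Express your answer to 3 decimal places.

0.777

φ_{22} = (r_2 − r_1²) / (1 − r_1²)
r_1² = (0.083)² = 0.006889
Numerator = 0.779 − 0.0069 = 0.7721; denominator = 1 − 0.0069 = 0.9931
φ_{22} = 0.7721 / 0.9931 = 0.777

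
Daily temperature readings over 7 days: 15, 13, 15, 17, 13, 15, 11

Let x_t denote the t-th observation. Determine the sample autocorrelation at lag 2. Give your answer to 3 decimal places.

Mean x̄ = (15 + 13 + 15 + 17 + 13 + 15 + 11)/7 = 14.1429
Deviations from mean: 0.8571, -1.1429, 0.8571, 2.8571, -1.1429, 0.8571, -3.1429
Σ(x_t−x̄)(x_{t+2}−x̄) = (0.7347) + (-3.2653) + (-0.9796) + (2.4490) + (3.5918) = 2.5306
Denominator Σ(x_t−x̄)² = 22.8571
r_2 = 2.5306 / 22.8571 = 0.111

0.111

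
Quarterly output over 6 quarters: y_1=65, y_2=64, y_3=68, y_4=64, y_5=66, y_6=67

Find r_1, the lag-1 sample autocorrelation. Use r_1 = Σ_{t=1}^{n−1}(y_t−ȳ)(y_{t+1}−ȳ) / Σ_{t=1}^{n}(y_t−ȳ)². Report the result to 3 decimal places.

-0.508

Mean ȳ = (65 + 64 + 68 + 64 + 66 + 67)/6 = 65.6667
Deviations from mean: -0.6667, -1.6667, 2.3333, -1.6667, 0.3333, 1.3333
Numerator Σ_{t=1}^{5}(y_t−ȳ)(y_{t+1}−ȳ) = -6.7778
Denominator Σ(y_t−ȳ)² = 13.3333
r_1 = -6.7778 / 13.3333 = -0.508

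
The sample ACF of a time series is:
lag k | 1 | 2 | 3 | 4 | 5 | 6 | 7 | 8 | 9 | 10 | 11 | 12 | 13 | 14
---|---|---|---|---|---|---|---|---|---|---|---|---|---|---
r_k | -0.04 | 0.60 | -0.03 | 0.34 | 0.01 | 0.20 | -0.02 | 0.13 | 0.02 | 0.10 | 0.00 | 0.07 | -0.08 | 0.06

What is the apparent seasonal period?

The largest autocorrelation is r_2 = 0.60, with weaker echoes at lags 4 (0.34) and 6 (0.20); the remaining lags stay at or below 0.13.
The dominant spike at lag 2 indicates a seasonal period of 2.

2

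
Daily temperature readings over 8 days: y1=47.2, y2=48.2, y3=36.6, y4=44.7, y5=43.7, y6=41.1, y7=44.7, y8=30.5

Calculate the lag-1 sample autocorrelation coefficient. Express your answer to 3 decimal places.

Mean ȳ = (47.2 + 48.2 + 36.6 + 44.7 + 43.7 + 41.1 + 44.7 + 30.5)/8 = 42.0875
Σ(y_t−ȳ)(y_{t+1}−ȳ) = (31.2502) + (-33.5423) + (-14.3361) + (4.2127) + (-1.5923) + (-2.5798) + (-30.2723) = -46.8602
Denominator Σ(y_t−ȳ)² = 245.1088
r_1 = -46.8602 / 245.1088 = -0.191

-0.191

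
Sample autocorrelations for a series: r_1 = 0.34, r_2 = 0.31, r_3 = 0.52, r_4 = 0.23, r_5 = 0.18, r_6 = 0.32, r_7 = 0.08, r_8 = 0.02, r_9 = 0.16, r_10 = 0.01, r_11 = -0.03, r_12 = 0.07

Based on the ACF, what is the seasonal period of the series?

3

The largest autocorrelation is r_3 = 0.52; the remaining lags stay at or below 0.34. The elevated value at lag 1 (0.34), dropping to 0.31 at lag 2, reflects decaying short-term dependence rather than seasonality.
The dominant spike at lag 3 indicates a seasonal period of 3.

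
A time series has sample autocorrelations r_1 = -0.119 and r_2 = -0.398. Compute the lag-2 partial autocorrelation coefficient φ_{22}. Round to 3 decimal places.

-0.418

φ_{22} = (r_2 − r_1²) / (1 − r_1²)
r_1² = (-0.119)² = 0.014161
Numerator = -0.398 − 0.0142 = -0.4122; denominator = 1 − 0.0142 = 0.9858
φ_{22} = -0.4122 / 0.9858 = -0.418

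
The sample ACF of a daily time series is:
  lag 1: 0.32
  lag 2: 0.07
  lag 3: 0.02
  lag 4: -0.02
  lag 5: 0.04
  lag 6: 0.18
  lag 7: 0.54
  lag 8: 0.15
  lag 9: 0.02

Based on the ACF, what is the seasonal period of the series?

7

The largest autocorrelation is r_7 = 0.54; the remaining lags stay at or below 0.32. The elevated value at lag 1 (0.32), dropping to 0.07 at lag 2, reflects decaying short-term dependence rather than seasonality.
The dominant spike at lag 7 indicates a seasonal period of 7.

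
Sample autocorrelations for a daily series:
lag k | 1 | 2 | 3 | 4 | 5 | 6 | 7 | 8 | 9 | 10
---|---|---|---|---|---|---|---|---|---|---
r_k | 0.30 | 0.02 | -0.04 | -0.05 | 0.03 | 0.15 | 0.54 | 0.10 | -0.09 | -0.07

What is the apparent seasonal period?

7

The largest autocorrelation is r_7 = 0.54; the remaining lags stay at or below 0.30. The elevated value at lag 1 (0.30), dropping to 0.02 at lag 2, reflects decaying short-term dependence rather than seasonality.
The dominant spike at lag 7 indicates a seasonal period of 7.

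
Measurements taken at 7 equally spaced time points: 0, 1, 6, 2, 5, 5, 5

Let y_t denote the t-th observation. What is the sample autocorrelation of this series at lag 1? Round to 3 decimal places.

Mean ȳ = (0 + 1 + 6 + 2 + 5 + 5 + 5)/7 = 3.4286
Deviations from mean: -3.4286, -2.4286, 2.5714, -1.4286, 1.5714, 1.5714, 1.5714
Σ(y_t−ȳ)(y_{t+1}−ȳ) = (8.3265) + (-6.2449) + (-3.6735) + (-2.2449) + (2.4694) + (2.4694) = 1.1020
Denominator Σ(y_t−ȳ)² = 33.7143
r_1 = 1.1020 / 33.7143 = 0.033

0.033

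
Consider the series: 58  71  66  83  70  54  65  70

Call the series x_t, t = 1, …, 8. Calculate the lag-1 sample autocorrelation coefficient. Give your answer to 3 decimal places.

Mean x̄ = (58 + 71 + 66 + 83 + 70 + 54 + 65 + 70)/8 = 67.1250
Deviations from mean: -9.1250, 3.8750, -1.1250, 15.8750, 2.8750, -13.1250, -2.1250, 2.8750
Numerator Σ_{t=1}^{7}(x_t−x̄)(x_{t+1}−x̄) = -27.8906
Denominator Σ(x_t−x̄)² = 544.8750
r_1 = -27.8906 / 544.8750 = -0.051

-0.051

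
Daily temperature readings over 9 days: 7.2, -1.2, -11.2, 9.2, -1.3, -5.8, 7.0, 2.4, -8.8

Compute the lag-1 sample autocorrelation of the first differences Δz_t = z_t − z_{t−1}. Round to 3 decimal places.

-0.350

First differences Δz: -8.4, -10.0, 20.4, -10.5, -4.5, 12.8, -4.6, -11.2
Mean of differences = -2.0000
Numerator Σ(Δz_t−Δz̄)(Δz_{t+1}−Δz̄) = -348.7100
Denominator Σ(Δz_t−Δz̄)² = 995.6600
r_1(Δz) = -348.7100 / 995.6600 = -0.350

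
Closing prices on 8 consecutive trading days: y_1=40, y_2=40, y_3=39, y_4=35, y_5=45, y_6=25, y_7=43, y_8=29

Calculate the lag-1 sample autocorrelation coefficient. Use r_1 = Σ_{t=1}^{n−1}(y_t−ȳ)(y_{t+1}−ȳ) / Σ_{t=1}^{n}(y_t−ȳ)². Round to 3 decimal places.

Mean ȳ = (40 + 40 + 39 + 35 + 45 + 25 + 43 + 29)/8 = 37.0000
Deviations from mean: 3.0000, 3.0000, 2.0000, -2.0000, 8.0000, -12.0000, 6.0000, -8.0000
Σ(y_t−ȳ)(y_{t+1}−ȳ) = (9.0000) + (6.0000) + (-4.0000) + (-16.0000) + (-96.0000) + (-72.0000) + (-48.0000) = -221.0000
Denominator Σ(y_t−ȳ)² = 334.0000
r_1 = -221.0000 / 334.0000 = -0.662

-0.662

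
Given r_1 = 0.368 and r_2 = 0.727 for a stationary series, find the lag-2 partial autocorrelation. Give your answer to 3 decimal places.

φ_{22} = (r_2 − r_1²) / (1 − r_1²)
r_1² = (0.368)² = 0.135424
Numerator = 0.727 − 0.1354 = 0.5916; denominator = 1 − 0.1354 = 0.8646
φ_{22} = 0.5916 / 0.8646 = 0.684

0.684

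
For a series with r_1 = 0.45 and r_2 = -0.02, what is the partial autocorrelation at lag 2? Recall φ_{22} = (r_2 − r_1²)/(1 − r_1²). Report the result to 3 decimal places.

φ_{22} = (r_2 − r_1²) / (1 − r_1²)
r_1² = (0.45)² = 0.2025
Numerator = -0.02 − 0.2025 = -0.2225; denominator = 1 − 0.2025 = 0.7975
φ_{22} = -0.2225 / 0.7975 = -0.279

-0.279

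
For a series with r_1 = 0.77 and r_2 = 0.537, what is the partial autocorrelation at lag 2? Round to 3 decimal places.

φ_{22} = (r_2 − r_1²) / (1 − r_1²)
r_1² = (0.77)² = 0.5929
Numerator = 0.537 − 0.5929 = -0.0559; denominator = 1 − 0.5929 = 0.4071
φ_{22} = -0.0559 / 0.4071 = -0.137

-0.137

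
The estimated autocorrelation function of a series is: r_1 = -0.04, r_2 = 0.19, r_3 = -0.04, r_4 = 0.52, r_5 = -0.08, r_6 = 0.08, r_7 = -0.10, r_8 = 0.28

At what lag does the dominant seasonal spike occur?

The largest autocorrelation is r_4 = 0.52, with a weaker echo at lag 8 (0.28); the remaining lags stay at or below 0.19.
The dominant spike at lag 4 indicates a seasonal period of 4.

4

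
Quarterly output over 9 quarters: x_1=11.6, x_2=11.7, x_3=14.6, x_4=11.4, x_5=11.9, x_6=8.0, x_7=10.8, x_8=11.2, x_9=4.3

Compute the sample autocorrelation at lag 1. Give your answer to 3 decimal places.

0.031

Mean x̄ = (11.6 + 11.7 + 14.6 + 11.4 + 11.9 + 8.0 + 10.8 + 11.2 + 4.3)/9 = 10.6111
Numerator Σ_{t=1}^{8}(x_t−x̄)(x_{t+1}−x̄) = 2.1199
Denominator Σ(x_t−x̄)² = 67.3889
r_1 = 2.1199 / 67.3889 = 0.031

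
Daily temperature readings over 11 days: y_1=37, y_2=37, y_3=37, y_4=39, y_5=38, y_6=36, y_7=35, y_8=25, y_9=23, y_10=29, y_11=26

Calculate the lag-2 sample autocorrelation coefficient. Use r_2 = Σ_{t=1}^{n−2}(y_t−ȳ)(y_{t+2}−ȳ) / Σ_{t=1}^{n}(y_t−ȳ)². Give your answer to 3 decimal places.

0.417

Mean ȳ = (37 + 37 + 37 + 39 + 38 + 36 + 35 + 25 + 23 + 29 + 26)/11 = 32.9091
Numerator Σ_{t=1}^{9}(y_t−ȳ)(y_{t+2}−ȳ) = 146.1653
Denominator Σ(y_t−ȳ)² = 350.9091
r_2 = 146.1653 / 350.9091 = 0.417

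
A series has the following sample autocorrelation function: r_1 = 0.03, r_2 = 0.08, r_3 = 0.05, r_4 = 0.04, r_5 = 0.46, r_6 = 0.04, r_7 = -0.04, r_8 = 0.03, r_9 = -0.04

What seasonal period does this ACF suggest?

5

The largest autocorrelation is r_5 = 0.46; the remaining lags stay at or below 0.08.
The dominant spike at lag 5 indicates a seasonal period of 5.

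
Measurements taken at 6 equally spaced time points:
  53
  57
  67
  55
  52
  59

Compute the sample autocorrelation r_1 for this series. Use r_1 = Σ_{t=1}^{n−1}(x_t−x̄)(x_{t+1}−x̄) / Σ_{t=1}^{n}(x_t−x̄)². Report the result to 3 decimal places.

-0.138

Mean x̄ = (53 + 57 + 67 + 55 + 52 + 59)/6 = 57.1667
Σ(x_t−x̄)(x_{t+1}−x̄) = (0.6944) + (-1.6389) + (-21.3056) + (11.1944) + (-9.4722) = -20.5278
Denominator Σ(x_t−x̄)² = 148.8333
r_1 = -20.5278 / 148.8333 = -0.138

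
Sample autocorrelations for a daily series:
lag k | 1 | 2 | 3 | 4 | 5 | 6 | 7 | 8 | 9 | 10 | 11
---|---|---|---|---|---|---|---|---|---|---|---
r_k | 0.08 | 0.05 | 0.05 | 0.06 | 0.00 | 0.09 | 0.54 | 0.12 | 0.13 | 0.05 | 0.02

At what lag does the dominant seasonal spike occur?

The largest autocorrelation is r_7 = 0.54; the remaining lags stay at or below 0.13.
The dominant spike at lag 7 indicates a seasonal period of 7.

7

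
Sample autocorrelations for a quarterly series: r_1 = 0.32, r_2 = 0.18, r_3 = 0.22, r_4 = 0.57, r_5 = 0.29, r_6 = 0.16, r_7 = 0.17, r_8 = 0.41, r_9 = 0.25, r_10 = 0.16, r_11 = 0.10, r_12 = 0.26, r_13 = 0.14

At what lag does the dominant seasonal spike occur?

4

The largest autocorrelation is r_4 = 0.57, with a weaker echo at lag 8 (0.41); the remaining lags stay at or below 0.32. The elevated value at lag 1 (0.32), dropping to 0.18 at lag 2, reflects decaying short-term dependence rather than seasonality.
The dominant spike at lag 4 indicates a seasonal period of 4.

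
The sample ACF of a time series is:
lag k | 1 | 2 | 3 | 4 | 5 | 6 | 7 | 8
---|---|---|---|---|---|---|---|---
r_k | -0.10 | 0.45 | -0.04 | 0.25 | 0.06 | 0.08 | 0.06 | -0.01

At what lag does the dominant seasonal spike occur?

2

The largest autocorrelation is r_2 = 0.45, with a weaker echo at lag 4 (0.25); the remaining lags stay at or below 0.08.
The dominant spike at lag 2 indicates a seasonal period of 2.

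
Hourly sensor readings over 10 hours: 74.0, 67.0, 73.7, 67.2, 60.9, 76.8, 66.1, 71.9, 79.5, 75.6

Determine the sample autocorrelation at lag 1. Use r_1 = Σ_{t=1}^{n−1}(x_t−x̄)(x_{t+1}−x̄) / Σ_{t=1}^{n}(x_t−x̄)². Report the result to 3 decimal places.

-0.127

Mean x̄ = (74.0 + 67.0 + 73.7 + 67.2 + 60.9 + 76.8 + 66.1 + 71.9 + 79.5 + 75.6)/10 = 71.2700
Numerator Σ_{t=1}^{9}(x_t−x̄)(x_{t+1}−x̄) = -38.0899
Denominator Σ(x_t−x̄)² = 299.8810
r_1 = -38.0899 / 299.8810 = -0.127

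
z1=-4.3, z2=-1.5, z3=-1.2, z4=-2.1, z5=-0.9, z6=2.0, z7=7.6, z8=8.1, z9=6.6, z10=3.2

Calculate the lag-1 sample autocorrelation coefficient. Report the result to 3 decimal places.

Mean z̄ = (-4.3 − 1.5 − 1.2 − 2.1 − 0.9 + 2.0 + 7.6 + 8.1 + 6.6 + 3.2)/10 = 1.7500
Numerator Σ_{t=1}^{9}(z_t−z̄)(z_{t+1}−z̄) = 126.5875
Denominator Σ(z_t−z̄)² = 177.9450
r_1 = 126.5875 / 177.9450 = 0.711

0.711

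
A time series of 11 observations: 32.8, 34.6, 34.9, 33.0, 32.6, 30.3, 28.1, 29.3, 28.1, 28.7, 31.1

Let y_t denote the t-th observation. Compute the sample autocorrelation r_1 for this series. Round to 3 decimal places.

Mean ȳ = (32.8 + 34.6 + 34.9 + 33.0 + 32.6 + 30.3 + 28.1 + 29.3 + 28.1 + 28.7 + 31.1)/11 = 31.2273
Numerator Σ_{t=1}^{10}(y_t−ȳ)(y_{t+1}−ȳ) = 48.5420
Denominator Σ(y_t−ȳ)² = 62.9018
r_1 = 48.5420 / 62.9018 = 0.772

0.772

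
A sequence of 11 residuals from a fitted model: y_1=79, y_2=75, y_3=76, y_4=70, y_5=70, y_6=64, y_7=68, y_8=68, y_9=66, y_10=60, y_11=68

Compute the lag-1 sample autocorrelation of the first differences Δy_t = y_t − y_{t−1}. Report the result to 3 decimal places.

First differences Δy: -4, 1, -6, 0, -6, 4, 0, -2, -6, 8
Mean of differences = -1.1000
Numerator Σ(Δy_t−Δȳ)(Δy_{t+1}−Δȳ) = -87.7100
Denominator Σ(Δy_t−Δȳ)² = 196.9000
r_1(Δy) = -87.7100 / 196.9000 = -0.445

-0.445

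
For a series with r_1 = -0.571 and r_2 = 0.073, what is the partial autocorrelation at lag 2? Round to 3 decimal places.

-0.375

φ_{22} = (r_2 − r_1²) / (1 − r_1²)
r_1² = (-0.571)² = 0.326041
Numerator = 0.073 − 0.3260 = -0.2530; denominator = 1 − 0.3260 = 0.6740
φ_{22} = -0.2530 / 0.6740 = -0.375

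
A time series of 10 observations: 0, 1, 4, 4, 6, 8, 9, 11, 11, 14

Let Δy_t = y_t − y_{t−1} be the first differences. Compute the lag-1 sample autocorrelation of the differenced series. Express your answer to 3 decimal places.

-0.682

First differences Δy: 1, 3, 0, 2, 2, 1, 2, 0, 3
Mean of differences = 1.5556
Numerator Σ(Δy_t−Δȳ)(Δy_{t+1}−Δȳ) = -6.9753
Denominator Σ(Δy_t−Δȳ)² = 10.2222
r_1(Δy) = -6.9753 / 10.2222 = -0.682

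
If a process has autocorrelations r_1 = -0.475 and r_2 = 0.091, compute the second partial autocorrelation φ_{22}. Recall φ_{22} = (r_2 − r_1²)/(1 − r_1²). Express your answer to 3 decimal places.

-0.174

φ_{22} = (r_2 − r_1²) / (1 − r_1²)
r_1² = (-0.475)² = 0.225625
Numerator = 0.091 − 0.2256 = -0.1346; denominator = 1 − 0.2256 = 0.7744
φ_{22} = -0.1346 / 0.7744 = -0.174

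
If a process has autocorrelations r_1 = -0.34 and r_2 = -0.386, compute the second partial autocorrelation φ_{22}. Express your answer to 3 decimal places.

φ_{22} = (r_2 − r_1²) / (1 − r_1²)
r_1² = (-0.34)² = 0.1156
Numerator = -0.386 − 0.1156 = -0.5016; denominator = 1 − 0.1156 = 0.8844
φ_{22} = -0.5016 / 0.8844 = -0.567

-0.567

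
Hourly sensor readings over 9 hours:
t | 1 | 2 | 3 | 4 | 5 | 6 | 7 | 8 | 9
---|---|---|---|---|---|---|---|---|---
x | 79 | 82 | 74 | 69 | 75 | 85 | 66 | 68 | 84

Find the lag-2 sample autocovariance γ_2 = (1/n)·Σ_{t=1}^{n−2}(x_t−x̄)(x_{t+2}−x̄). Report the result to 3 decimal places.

-28.171

Mean x̄ = (79 + 82 + 74 + 69 + 75 + 85 + 66 + 68 + 84)/9 = 75.7778
Σ_{t=1}^{7}(x_t−x̄)(x_{t+2}−x̄) = -253.5432
γ_2 = -253.5432 / 9 = -28.171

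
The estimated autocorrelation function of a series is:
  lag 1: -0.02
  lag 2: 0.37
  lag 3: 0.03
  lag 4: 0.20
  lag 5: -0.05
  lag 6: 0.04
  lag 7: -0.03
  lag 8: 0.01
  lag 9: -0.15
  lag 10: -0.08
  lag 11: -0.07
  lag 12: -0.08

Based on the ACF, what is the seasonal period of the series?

2

The largest autocorrelation is r_2 = 0.37, with a weaker echo at lag 4 (0.20); the remaining lags stay at or below 0.04.
The dominant spike at lag 2 indicates a seasonal period of 2.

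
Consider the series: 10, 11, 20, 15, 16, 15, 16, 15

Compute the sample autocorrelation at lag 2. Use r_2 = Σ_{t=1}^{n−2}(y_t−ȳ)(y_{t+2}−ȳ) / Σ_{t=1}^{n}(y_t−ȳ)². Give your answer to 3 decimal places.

Mean ȳ = (10 + 11 + 20 + 15 + 16 + 15 + 16 + 15)/8 = 14.7500
Deviations from mean: -4.7500, -3.7500, 5.2500, 0.2500, 1.2500, 0.2500, 1.2500, 0.2500
Numerator Σ_{t=1}^{6}(y_t−ȳ)(y_{t+2}−ȳ) = -17.6250
Denominator Σ(y_t−ȳ)² = 67.5000
r_2 = -17.6250 / 67.5000 = -0.261

-0.261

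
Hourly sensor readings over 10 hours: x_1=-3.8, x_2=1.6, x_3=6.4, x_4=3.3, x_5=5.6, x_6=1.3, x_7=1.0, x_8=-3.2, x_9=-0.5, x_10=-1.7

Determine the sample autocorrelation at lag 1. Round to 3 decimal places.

0.330

Mean x̄ = (-3.8 + 1.6 + 6.4 + 3.3 + 5.6 + 1.3 + 1.0 − 3.2 − 0.5 − 1.7)/10 = 1.0000
Numerator Σ_{t=1}^{9}(x_t−x̄)(x_{t+1}−x̄) = 35.0900
Denominator Σ(x_t−x̄)² = 106.2800
r_1 = 35.0900 / 106.2800 = 0.330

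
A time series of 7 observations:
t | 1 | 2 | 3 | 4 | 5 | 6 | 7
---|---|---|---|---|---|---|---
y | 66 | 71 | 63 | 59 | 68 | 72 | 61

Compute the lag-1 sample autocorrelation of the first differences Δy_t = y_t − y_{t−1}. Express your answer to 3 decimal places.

-0.163

First differences Δy: 5, -8, -4, 9, 4, -11
Mean of differences = -0.8333
Numerator Σ(Δy_t−Δȳ)(Δy_{t+1}−Δȳ) = -51.8611
Denominator Σ(Δy_t−Δȳ)² = 318.8333
r_1(Δy) = -51.8611 / 318.8333 = -0.163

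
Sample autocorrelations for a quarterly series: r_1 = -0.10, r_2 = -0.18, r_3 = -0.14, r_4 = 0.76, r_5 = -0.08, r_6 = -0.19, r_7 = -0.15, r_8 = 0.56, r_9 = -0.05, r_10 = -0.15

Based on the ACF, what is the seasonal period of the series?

4

The largest autocorrelation is r_4 = 0.76, with a weaker echo at lag 8 (0.56); the remaining lags stay at or below -0.05.
The dominant spike at lag 4 indicates a seasonal period of 4.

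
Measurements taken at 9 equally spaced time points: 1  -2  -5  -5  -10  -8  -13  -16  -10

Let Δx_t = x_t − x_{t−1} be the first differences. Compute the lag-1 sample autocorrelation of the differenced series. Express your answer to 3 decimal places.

First differences Δx: -3, -3, 0, -5, 2, -5, -3, 6
Mean of differences = -1.3750
Numerator Σ(Δx_t−Δx̄)(Δx_{t+1}−Δx̄) = -35.1406
Denominator Σ(Δx_t−Δx̄)² = 101.8750
r_1(Δx) = -35.1406 / 101.8750 = -0.345

-0.345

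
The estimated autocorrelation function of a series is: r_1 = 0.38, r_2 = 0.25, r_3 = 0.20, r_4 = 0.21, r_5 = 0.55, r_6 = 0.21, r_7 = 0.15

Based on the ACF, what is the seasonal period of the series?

The largest autocorrelation is r_5 = 0.55; the remaining lags stay at or below 0.38. The elevated value at lag 1 (0.38), dropping to 0.25 at lag 2, reflects decaying short-term dependence rather than seasonality.
The dominant spike at lag 5 indicates a seasonal period of 5.

5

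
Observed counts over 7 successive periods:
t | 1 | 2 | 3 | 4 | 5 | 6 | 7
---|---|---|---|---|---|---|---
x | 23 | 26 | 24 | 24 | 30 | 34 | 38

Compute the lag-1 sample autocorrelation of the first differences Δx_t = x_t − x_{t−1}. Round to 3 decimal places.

0.178

First differences Δx: 3, -2, 0, 6, 4, 4
Mean of differences = 2.5000
Numerator Σ(Δx_t−Δx̄)(Δx_{t+1}−Δx̄) = 7.7500
Denominator Σ(Δx_t−Δx̄)² = 43.5000
r_1(Δx) = 7.7500 / 43.5000 = 0.178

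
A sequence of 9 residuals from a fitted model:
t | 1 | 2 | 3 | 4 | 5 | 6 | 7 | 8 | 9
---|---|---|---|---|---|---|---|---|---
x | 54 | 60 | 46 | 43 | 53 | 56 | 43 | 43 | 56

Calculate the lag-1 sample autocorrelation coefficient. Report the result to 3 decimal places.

-0.021

Mean x̄ = (54 + 60 + 46 + 43 + 53 + 56 + 43 + 43 + 56)/9 = 50.4444
Numerator Σ_{t=1}^{8}(x_t−x̄)(x_{t+1}−x̄) = -7.5309
Denominator Σ(x_t−x̄)² = 358.2222
r_1 = -7.5309 / 358.2222 = -0.021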